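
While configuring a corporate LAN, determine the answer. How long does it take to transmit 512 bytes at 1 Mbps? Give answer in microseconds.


Given: packet = 512 bytes, bandwidth = 1 Mbps
Packet in bits = 512 * 8 = 4096 bits
Bandwidth = 1 * 10^6 = 1000000 bps
Time = 4096 / 1000000 seconds
Time in us = 4096 * 10^6 / 1000000 = 4096

4096


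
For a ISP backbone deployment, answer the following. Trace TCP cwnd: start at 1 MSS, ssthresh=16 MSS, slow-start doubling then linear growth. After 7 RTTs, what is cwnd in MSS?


RTT 0: cwnd = 1 MSS (initial)
RTT 1: cwnd = 2 MSS (slow start, doubled)
RTT 2: cwnd = 4 MSS (slow start, doubled)
RTT 3: cwnd = 8 MSS (slow start, doubled)
RTT 4: cwnd = 16 MSS (slow start, doubled)
RTT 5: cwnd = 17 MSS (congestion avoidance, +1)
RTT 6: cwnd = 18 MSS (congestion avoidance, +1)
RTT 7: cwnd = 19 MSS (congestion avoidance, +1)

19


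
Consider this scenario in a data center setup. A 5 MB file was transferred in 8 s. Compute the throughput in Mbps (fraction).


Given: file = 5 MB, time = 8 s
File in Mb = 5 * 8 = 40 Mb
Throughput = 40 / 8 Mbps
Throughput = 5 Mbps

5


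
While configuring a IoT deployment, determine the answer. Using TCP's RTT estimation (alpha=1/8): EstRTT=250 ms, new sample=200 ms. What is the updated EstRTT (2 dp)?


Given: EstRTT = 250 ms, SampleRTT = 200 ms, alpha = 1/8
New EstRTT = (1 - alpha) * EstRTT + alpha * SampleRTT
(7/8) * 250 = 218.75
(1/8) * 200 = 25
New EstRTT = 218.75 + 25 = 243.75 ms -> 243.75 ms (2 dp)

243.75


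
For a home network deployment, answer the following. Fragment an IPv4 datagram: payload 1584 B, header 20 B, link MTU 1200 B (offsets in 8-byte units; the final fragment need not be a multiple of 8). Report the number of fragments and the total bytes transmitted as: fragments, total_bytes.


Max data per non-final fragment = floor((MTU - header)/8)*8 = floor((1200 - 20)/8)*8 = floor(1180/8)*8 = 1176 B
Final fragment needs no 8-byte alignment: it can carry up to MTU - header = 1180 B
Non-final fragments needed = ceil((payload - 1180) / 1176) = ceil(404/1176) = ceil(0.3435) = 1
Number of fragments = 1 + 1 = 2
Fragment sizes (data): 1 * 1176 B + 408 B (last, 408 <= 1180 OK)
Total bytes sent = payload + n_frags * header = 1584 + 2*20 = 1584 + 40 = 1624 B

2, 1624


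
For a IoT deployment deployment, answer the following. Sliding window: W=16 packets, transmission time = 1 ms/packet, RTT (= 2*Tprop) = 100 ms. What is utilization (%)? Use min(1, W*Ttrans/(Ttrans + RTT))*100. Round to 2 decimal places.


Given: W = 16, Ttrans = 1 ms, RTT = 100 ms (= 2 * Tprop, Tprop = 50 ms)
Cycle time = Ttrans + RTT = 1 + 100 = 101 ms (first packet sent until its ACK returns)
W * Ttrans = 16 * 1 = 16 ms of sending per cycle
W * Ttrans / (Ttrans + RTT) = 16 / 101 = 0.158416
U = min(1, 0.158416) = 0.158416
U% = 15.84%

15.84


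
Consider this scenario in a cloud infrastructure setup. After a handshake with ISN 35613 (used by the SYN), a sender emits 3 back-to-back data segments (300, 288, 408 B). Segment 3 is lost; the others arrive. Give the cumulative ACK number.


SYN uses sequence number 35613; first data byte = ISN + 1 = 35614.
Segment 1: SEQ = 35614, len = 300 B, covers [35614, 35913]
Segment 2: SEQ = 35914, len = 288 B, covers [35914, 36201]
Segment 3: SEQ = 36202, len = 408 B, covers [36202, 36609] [LOST]
In-order data received: bytes [35614, 36201] (segments 1..2).
Segment 3 missing -> gap begins at byte 36202.
Cumulative ACK = next expected in-order byte = 35614 + 300 + 288 = 36202

36202


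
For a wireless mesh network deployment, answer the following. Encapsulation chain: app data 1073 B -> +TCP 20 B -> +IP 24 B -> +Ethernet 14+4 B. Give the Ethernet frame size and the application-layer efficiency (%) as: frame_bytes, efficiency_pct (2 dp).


TCP segment = 1073 + 20 = 1093 B
IP packet = 1093 + 24 = 1117 B
Ethernet frame = 1117 + 14 + 4 = 1135 B
Efficiency = app / frame = 1073 / 1135 = 0.945374 = 94.5374% -> 94.54% (2 dp)

1135, 94.54


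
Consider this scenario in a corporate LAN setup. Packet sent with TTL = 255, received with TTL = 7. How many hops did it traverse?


Given: initial TTL = 255, received TTL = 7
Hops = initial TTL - received TTL
Hops = 255 - 7 = 248

248


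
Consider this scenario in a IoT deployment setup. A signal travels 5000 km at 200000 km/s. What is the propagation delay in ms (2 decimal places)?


Given: distance = 5000 km, speed = 200000 km/s
Delay = distance / speed = 5000 / 200000 seconds
Delay in ms = 5000 * 1000 / 200000
Delay = 25.0000 ms
Rounded to 2 dp = 25.00 ms

25.00


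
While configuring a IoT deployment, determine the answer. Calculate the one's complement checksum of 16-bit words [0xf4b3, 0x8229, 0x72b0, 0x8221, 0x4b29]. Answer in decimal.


Given words: [0xf4b3, 0x8229, 0x72b0, 0x8221, 0x4b29]
Step 1: Sum all words
Raw sum = 62643 + 33321 + 29360 + 33313 + 19241 = 177878
Step 2: Fold carry: (46806 + 2) = 46808
One's complement = ~46808 & 0xFFFF = 18727

18727


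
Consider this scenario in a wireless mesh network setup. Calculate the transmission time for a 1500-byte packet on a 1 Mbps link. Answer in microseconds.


Given: packet = 1500 bytes, bandwidth = 1 Mbps
Packet in bits = 1500 * 8 = 12000 bits
Bandwidth = 1 * 10^6 = 1000000 bps
Time = 12000 / 1000000 seconds
Time in us = 12000 * 10^6 / 1000000 = 12000

12000


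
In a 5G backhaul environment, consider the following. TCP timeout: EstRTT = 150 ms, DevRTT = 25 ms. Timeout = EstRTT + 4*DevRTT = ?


Given: EstRTT = 150 ms, DevRTT = 25 ms
Timeout = EstRTT + 4 * DevRTT
4 * DevRTT = 4 * 25 = 100
Timeout = 150 + 100 = 250 ms

250


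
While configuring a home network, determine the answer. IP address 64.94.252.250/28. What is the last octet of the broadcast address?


Given: IP = 64.94.252.250, prefix = /28
Host bits = 32 - 28 = 4
Network last octet = 250 AND mask = 240
Host part size = 2^4 - 1 = 15
Broadcast last octet = 240 OR 15 = 255

255


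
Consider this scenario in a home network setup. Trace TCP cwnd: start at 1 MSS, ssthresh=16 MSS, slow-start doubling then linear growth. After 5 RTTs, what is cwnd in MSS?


RTT 0: cwnd = 1 MSS (initial)
RTT 1: cwnd = 2 MSS (slow start, doubled)
RTT 2: cwnd = 4 MSS (slow start, doubled)
RTT 3: cwnd = 8 MSS (slow start, doubled)
RTT 4: cwnd = 16 MSS (slow start, doubled)
RTT 5: cwnd = 17 MSS (congestion avoidance, +1)

17


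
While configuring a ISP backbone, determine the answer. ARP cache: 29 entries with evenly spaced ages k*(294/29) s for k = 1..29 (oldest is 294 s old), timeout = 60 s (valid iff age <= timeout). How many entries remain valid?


Ages are k * 294/29 s for k = 1..29 (spacing = 10.1379 s).
Entry k is valid iff k * 294/29 <= 60 iff k <= 29 * 60 / 294 = 5.9184
n_valid = floor(5.9184) = 5
(n_stale = 29 - 5 = 24)

5


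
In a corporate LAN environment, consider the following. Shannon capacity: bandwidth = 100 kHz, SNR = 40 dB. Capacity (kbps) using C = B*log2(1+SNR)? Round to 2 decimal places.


Given: B = 100 kHz, SNR = 40 dB
SNR linear = 10^(40/10) = 10000
1 + SNR = 10001
log2(10001) = 13.2878566418
C = 100 * 1000 * 13.2878566418 = 1328785.6642 bps
C = 1328.785664 kbps -> 1328.79 kbps (2 dp)

1328.79


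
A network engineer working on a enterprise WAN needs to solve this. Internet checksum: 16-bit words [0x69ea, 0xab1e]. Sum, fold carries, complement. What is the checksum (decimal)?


Given words: [0x69ea, 0xab1e]
Step 1: Sum all words
Raw sum = 27114 + 43806 = 70920
Step 2: Fold carry: (5384 + 1) = 5385
One's complement = ~5385 & 0xFFFF = 60150

60150


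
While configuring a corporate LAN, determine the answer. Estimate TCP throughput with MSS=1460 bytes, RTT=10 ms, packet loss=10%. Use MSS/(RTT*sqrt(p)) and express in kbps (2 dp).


Given: MSS = 1460 bytes, RTT = 10 ms, loss = 10%
RTT in seconds = 10 / 1000 = 0.01
Loss rate = 10% = 0.1
sqrt(loss) = sqrt(0.1) = 0.316227766017
Throughput (bytes/s) = 1460 / (0.01 * 0.316227766017) = 461692.5384
Throughput (kbps) = 461692.5384 * 8 / 1000 = 3693.540307 -> 3693.54 kbps (2 dp)

3693.54


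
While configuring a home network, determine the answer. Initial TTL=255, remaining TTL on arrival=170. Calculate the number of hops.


Given: initial TTL = 255, received TTL = 170
Hops = initial TTL - received TTL
Hops = 255 - 170 = 85

85


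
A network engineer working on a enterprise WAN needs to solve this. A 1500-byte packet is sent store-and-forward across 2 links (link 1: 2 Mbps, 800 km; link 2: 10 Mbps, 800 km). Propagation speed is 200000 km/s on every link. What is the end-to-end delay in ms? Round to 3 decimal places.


Packet = 1500 bytes = 12000 bits. Store-and-forward: sum (t_trans + t_prop) per link.
Link 1: t_trans = 12000/(2*10^6) s = 6.0000 ms; t_prop = 800/200000 s = 4.0000 ms; subtotal = 10.0000 ms
Link 2: t_trans = 12000/(10*10^6) s = 1.2000 ms; t_prop = 800/200000 s = 4.0000 ms; subtotal = 5.2000 ms
End-to-end = 10.0000 + 5.2000 = 15.2000 ms -> 15.200 ms (3 dp)

15.200


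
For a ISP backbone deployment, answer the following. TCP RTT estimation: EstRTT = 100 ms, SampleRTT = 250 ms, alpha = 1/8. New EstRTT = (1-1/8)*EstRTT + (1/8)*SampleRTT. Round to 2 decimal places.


Given: EstRTT = 100 ms, SampleRTT = 250 ms, alpha = 1/8
New EstRTT = (1 - alpha) * EstRTT + alpha * SampleRTT
(7/8) * 100 = 87.5
(1/8) * 250 = 31.25
New EstRTT = 87.5 + 31.25 = 118.75 ms -> 118.75 ms (2 dp)

118.75


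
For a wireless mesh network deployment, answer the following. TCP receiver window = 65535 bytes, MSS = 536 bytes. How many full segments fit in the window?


Given: RWND = 65535 bytes, MSS = 536 bytes
Full segments = floor(RWND / MSS)
Full segments = floor(65535 / 536)
Full segments = floor(122.2668) = 122

122


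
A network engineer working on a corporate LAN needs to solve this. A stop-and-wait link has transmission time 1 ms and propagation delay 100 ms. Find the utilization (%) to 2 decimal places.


Given: Ttrans = 1 ms, Tprop = 100 ms
RTT = 2 * Tprop = 2 * 100 = 200 ms
U = Ttrans / (Ttrans + RTT)
U = 1 / (1 + 200)
U = 1 / 201 = 0.004975
U% = 0.50%

0.50


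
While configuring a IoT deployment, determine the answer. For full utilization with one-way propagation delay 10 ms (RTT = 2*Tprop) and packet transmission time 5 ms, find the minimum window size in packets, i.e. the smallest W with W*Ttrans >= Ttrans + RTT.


Given: Ttrans = 5 ms, RTT = 20 ms (= 2 * Tprop, Tprop = 10 ms)
Time until first ACK returns = Ttrans + RTT = 5 + 20 = 25 ms
Need W * Ttrans >= Ttrans + RTT  ->  W >= (Ttrans + RTT) / Ttrans
(Ttrans + RTT) / Ttrans = 25 / 5 = 5
W_min = ceil(5) = 5

5


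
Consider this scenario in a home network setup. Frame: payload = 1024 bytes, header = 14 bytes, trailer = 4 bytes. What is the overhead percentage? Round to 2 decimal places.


Given: payload = 1024 B, header = 14 B, trailer = 4 B
Overhead bytes = header + trailer = 14 + 4 = 18
Total frame = payload + overhead = 1024 + 18 = 1042
Overhead % = 18 / 1042 * 100 = 1.7274% -> 1.73% (2 dp)

1.73


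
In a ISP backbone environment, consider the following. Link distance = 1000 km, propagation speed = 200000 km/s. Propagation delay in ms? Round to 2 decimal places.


Given: distance = 1000 km, speed = 200000 km/s
Delay = distance / speed = 1000 / 200000 seconds
Delay in ms = 1000 * 1000 / 200000
Delay = 5.0000 ms
Rounded to 2 dp = 5.00 ms

5.00


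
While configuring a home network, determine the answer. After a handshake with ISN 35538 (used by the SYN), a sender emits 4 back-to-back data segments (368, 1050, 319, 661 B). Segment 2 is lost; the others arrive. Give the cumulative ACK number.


SYN uses sequence number 35538; first data byte = ISN + 1 = 35539.
Segment 1: SEQ = 35539, len = 368 B, covers [35539, 35906]
Segment 2: SEQ = 35907, len = 1050 B, covers [35907, 36956] [LOST]
Segment 3: SEQ = 36957, len = 319 B, covers [36957, 37275]
Segment 4: SEQ = 37276, len = 661 B, covers [37276, 37936]
In-order data received: bytes [35539, 35906] (segments 1..1).
Segment 2 missing -> gap begins at byte 35907; later segments buffered out of order.
Cumulative ACK = next expected in-order byte = 35539 + 368 = 35907

35907


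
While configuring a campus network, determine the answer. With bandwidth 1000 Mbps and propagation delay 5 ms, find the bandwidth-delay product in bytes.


Given: bandwidth = 1000 Mbps, delay = 5 ms
BDP in bits = 1000 * 10^6 * 5 / 1000
BDP in bits = 5000000
BDP in bytes = 5000000 / 8 = 625000

625000


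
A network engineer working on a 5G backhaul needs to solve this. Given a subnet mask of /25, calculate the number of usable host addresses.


Given: subnet mask /25
Host bits = 32 - 25 = 7
Total addresses = 2^7 = 128
Usable hosts = 128 - 2 (network + broadcast) = 126

126


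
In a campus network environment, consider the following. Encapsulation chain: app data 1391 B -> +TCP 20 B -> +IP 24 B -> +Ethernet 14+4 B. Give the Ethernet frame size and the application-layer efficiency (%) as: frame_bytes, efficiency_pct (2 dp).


TCP segment = 1391 + 20 = 1411 B
IP packet = 1411 + 24 = 1435 B
Ethernet frame = 1435 + 14 + 4 = 1453 B
Efficiency = app / frame = 1391 / 1453 = 0.957330 = 95.7330% -> 95.73% (2 dp)

1453, 95.73


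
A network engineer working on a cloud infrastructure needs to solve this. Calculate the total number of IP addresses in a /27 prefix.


Given: CIDR prefix /27
Host bits = 32 - 27 = 5
Total addresses = 2^5 = 32

32


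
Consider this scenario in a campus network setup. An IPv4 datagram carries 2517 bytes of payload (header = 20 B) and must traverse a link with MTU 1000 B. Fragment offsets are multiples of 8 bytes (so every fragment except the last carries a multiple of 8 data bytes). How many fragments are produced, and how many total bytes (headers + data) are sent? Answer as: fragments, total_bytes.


Max data per non-final fragment = floor((MTU - header)/8)*8 = floor((1000 - 20)/8)*8 = floor(980/8)*8 = 976 B
Final fragment needs no 8-byte alignment: it can carry up to MTU - header = 980 B
Non-final fragments needed = ceil((payload - 980) / 976) = ceil(1537/976) = ceil(1.5748) = 2
Number of fragments = 2 + 1 = 3
Fragment sizes (data): 2 * 976 B + 565 B (last, 565 <= 980 OK)
Total bytes sent = payload + n_frags * header = 2517 + 3*20 = 2517 + 60 = 2577 B

3, 2577


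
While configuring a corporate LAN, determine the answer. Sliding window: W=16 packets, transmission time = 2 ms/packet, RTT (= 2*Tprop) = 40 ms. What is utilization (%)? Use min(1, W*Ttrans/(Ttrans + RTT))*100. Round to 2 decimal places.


Given: W = 16, Ttrans = 2 ms, RTT = 40 ms (= 2 * Tprop, Tprop = 20 ms)
Cycle time = Ttrans + RTT = 2 + 40 = 42 ms (first packet sent until its ACK returns)
W * Ttrans = 16 * 2 = 32 ms of sending per cycle
W * Ttrans / (Ttrans + RTT) = 32 / 42 = 0.761905
U = min(1, 0.761905) = 0.761905
U% = 76.19%

76.19


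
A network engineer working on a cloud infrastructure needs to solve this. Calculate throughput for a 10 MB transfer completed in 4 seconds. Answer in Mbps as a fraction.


Given: file = 10 MB, time = 4 s
File in Mb = 10 * 8 = 80 Mb
Throughput = 80 / 4 Mbps
Throughput = 20 Mbps

20


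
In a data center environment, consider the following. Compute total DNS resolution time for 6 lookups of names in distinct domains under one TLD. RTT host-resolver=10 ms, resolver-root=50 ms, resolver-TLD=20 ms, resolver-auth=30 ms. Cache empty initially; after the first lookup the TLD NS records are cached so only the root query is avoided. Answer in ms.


Lookup 1 (cold cache): local + root + TLD + auth = 10 + 50 + 20 + 30 = 110 ms
Lookups 2..6 (TLD NS cached -> skip root; new domain -> still ask TLD and auth): local + TLD + auth = 10 + 20 + 30 = 60 ms each
Remaining 5 lookups: 5 * 60 = 300 ms
Total = 110 + 300 = 410 ms

410


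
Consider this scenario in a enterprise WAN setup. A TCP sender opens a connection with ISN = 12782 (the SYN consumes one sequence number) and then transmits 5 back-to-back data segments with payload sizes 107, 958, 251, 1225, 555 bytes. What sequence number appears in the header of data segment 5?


The SYN occupies sequence number ISN = 12782, so the first data byte is ISN + 1 = 12783.
SEQ of data segment i = (ISN + 1) + sum of payload sizes of segments 1..i-1.
Segment 1: SEQ = 12783, payload = 107 bytes
Segment 2: SEQ = 12890, payload = 958 bytes
Segment 3: SEQ = 13848, payload = 251 bytes
Segment 4: SEQ = 14099, payload = 1225 bytes
Segment 5: SEQ = 15324, payload = 555 bytes
SEQ of segment 5 = 12783 + 107 + 958 + 251 + 1225 = 15324

15324


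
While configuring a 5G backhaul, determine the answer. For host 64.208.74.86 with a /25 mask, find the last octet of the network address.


Given: IP = 64.208.74.86, prefix = /25
Subnet mask = 255.255.255.128
Last octet of IP: 86
Last octet of mask: 128
Network last octet = 86 AND 128 = 0

0


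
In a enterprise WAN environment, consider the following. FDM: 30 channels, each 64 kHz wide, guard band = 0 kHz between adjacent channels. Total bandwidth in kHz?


Given: 30 channels, 64 kHz each, guard = 0 kHz
Channel bandwidth = 30 * 64 = 1920 kHz
Guard bands = 29 gaps * 0 kHz = 0 kHz
Total = 1920 + 0 = 1920 kHz

1920


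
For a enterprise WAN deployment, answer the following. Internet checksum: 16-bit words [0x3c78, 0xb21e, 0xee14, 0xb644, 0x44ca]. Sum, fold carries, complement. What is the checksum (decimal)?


Given words: [0x3c78, 0xb21e, 0xee14, 0xb644, 0x44ca]
Step 1: Sum all words
Raw sum = 15480 + 45598 + 60948 + 46660 + 17610 = 186296
Step 2: Fold carry: (55224 + 2) = 55226
One's complement = ~55226 & 0xFFFF = 10309

10309


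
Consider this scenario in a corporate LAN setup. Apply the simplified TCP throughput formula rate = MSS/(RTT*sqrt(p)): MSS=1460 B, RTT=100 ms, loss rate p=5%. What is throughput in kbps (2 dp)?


Given: MSS = 1460 bytes, RTT = 100 ms, loss = 5%
RTT in seconds = 100 / 1000 = 0.1
Loss rate = 5% = 0.05
sqrt(loss) = sqrt(0.05) = 0.223606797750
Throughput (bytes/s) = 1460 / (0.1 * 0.223606797750) = 65293.1849
Throughput (kbps) = 65293.1849 * 8 / 1000 = 522.345480 -> 522.35 kbps (2 dp)

522.35


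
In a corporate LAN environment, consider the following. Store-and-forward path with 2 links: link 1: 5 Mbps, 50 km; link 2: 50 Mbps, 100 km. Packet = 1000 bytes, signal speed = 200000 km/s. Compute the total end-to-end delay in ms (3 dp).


Packet = 1000 bytes = 8000 bits. Store-and-forward: sum (t_trans + t_prop) per link.
Link 1: t_trans = 8000/(5*10^6) s = 1.6000 ms; t_prop = 50/200000 s = 0.2500 ms; subtotal = 1.8500 ms
Link 2: t_trans = 8000/(50*10^6) s = 0.1600 ms; t_prop = 100/200000 s = 0.5000 ms; subtotal = 0.6600 ms
End-to-end = 1.8500 + 0.6600 = 2.5100 ms -> 2.510 ms (3 dp)

2.510


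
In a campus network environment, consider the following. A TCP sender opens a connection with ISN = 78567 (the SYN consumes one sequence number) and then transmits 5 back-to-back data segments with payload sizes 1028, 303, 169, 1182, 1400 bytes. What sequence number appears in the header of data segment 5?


The SYN occupies sequence number ISN = 78567, so the first data byte is ISN + 1 = 78568.
SEQ of data segment i = (ISN + 1) + sum of payload sizes of segments 1..i-1.
Segment 1: SEQ = 78568, payload = 1028 bytes
Segment 2: SEQ = 79596, payload = 303 bytes
Segment 3: SEQ = 79899, payload = 169 bytes
Segment 4: SEQ = 80068, payload = 1182 bytes
Segment 5: SEQ = 81250, payload = 1400 bytes
SEQ of segment 5 = 78568 + 1028 + 303 + 169 + 1182 = 81250

81250


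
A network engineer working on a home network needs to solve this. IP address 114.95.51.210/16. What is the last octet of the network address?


Given: IP = 114.95.51.210, prefix = /16
Subnet mask = 255.255.0.0
Last octet of IP: 210
Last octet of mask: 0
Network last octet = 210 AND 0 = 0

0


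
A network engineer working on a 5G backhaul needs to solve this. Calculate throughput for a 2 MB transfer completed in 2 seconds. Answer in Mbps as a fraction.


Given: file = 2 MB, time = 2 s
File in Mb = 2 * 8 = 16 Mb
Throughput = 16 / 2 Mbps
Throughput = 8 Mbps

8


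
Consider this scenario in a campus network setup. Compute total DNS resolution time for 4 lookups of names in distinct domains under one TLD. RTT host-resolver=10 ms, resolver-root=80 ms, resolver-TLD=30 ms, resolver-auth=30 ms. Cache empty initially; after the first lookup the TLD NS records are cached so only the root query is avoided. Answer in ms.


Lookup 1 (cold cache): local + root + TLD + auth = 10 + 80 + 30 + 30 = 150 ms
Lookups 2..4 (TLD NS cached -> skip root; new domain -> still ask TLD and auth): local + TLD + auth = 10 + 30 + 30 = 70 ms each
Remaining 3 lookups: 3 * 70 = 210 ms
Total = 150 + 210 = 360 ms

360


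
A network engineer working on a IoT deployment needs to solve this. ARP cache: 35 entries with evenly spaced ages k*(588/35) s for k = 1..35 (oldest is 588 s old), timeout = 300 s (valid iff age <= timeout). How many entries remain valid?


Ages are k * 588/35 s for k = 1..35 (spacing = 16.8000 s).
Entry k is valid iff k * 588/35 <= 300 iff k <= 35 * 300 / 588 = 17.8571
n_valid = floor(17.8571) = 17
(n_stale = 35 - 17 = 18)

17


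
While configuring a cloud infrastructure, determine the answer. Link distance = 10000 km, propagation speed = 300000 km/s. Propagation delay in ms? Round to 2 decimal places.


Given: distance = 10000 km, speed = 300000 km/s
Delay = distance / speed = 10000 / 300000 seconds
Delay in ms = 10000 * 1000 / 300000
Delay = 33.3333 ms
Rounded to 2 dp = 33.33 ms

33.33


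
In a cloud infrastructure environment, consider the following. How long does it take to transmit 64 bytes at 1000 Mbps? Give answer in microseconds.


Given: packet = 64 bytes, bandwidth = 1000 Mbps
Packet in bits = 64 * 8 = 512 bits
Bandwidth = 1000 * 10^6 = 1000000000 bps
Time = 512 / 1000000000 seconds
Time in us = 512 * 10^6 / 1000000000 = 0.512

0.512


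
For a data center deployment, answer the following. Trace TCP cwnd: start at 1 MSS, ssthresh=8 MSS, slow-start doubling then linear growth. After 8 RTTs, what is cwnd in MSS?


RTT 0: cwnd = 1 MSS (initial)
RTT 1: cwnd = 2 MSS (slow start, doubled)
RTT 2: cwnd = 4 MSS (slow start, doubled)
RTT 3: cwnd = 8 MSS (slow start, doubled)
RTT 4: cwnd = 9 MSS (congestion avoidance, +1)
RTT 5: cwnd = 10 MSS (congestion avoidance, +1)
RTT 6: cwnd = 11 MSS (congestion avoidance, +1)
RTT 7: cwnd = 12 MSS (congestion avoidance, +1)
RTT 8: cwnd = 13 MSS (congestion avoidance, +1)

13


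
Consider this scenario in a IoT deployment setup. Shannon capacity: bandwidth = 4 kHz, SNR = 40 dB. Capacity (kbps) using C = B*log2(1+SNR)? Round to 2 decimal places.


Given: B = 4 kHz, SNR = 40 dB
SNR linear = 10^(40/10) = 10000
1 + SNR = 10001
log2(10001) = 13.2878566418
C = 4 * 1000 * 13.2878566418 = 53151.4266 bps
C = 53.151427 kbps -> 53.15 kbps (2 dp)

53.15


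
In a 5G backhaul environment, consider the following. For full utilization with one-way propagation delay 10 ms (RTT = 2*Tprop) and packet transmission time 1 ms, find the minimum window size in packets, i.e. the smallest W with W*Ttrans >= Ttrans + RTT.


Given: Ttrans = 1 ms, RTT = 20 ms (= 2 * Tprop, Tprop = 10 ms)
Time until first ACK returns = Ttrans + RTT = 1 + 20 = 21 ms
Need W * Ttrans >= Ttrans + RTT  ->  W >= (Ttrans + RTT) / Ttrans
(Ttrans + RTT) / Ttrans = 21 / 1 = 21
W_min = ceil(21) = 21

21


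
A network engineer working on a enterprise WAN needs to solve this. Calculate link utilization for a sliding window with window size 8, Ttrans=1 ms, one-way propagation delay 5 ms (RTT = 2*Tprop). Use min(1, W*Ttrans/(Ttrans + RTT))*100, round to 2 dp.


Given: W = 8, Ttrans = 1 ms, RTT = 10 ms (= 2 * Tprop, Tprop = 5 ms)
Cycle time = Ttrans + RTT = 1 + 10 = 11 ms (first packet sent until its ACK returns)
W * Ttrans = 8 * 1 = 8 ms of sending per cycle
W * Ttrans / (Ttrans + RTT) = 8 / 11 = 0.727273
U = min(1, 0.727273) = 0.727273
U% = 72.73%

72.73


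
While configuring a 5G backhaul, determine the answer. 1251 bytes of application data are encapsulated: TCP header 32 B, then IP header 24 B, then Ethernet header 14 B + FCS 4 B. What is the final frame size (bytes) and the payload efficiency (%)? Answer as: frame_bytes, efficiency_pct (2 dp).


TCP segment = 1251 + 32 = 1283 B
IP packet = 1283 + 24 = 1307 B
Ethernet frame = 1307 + 14 + 4 = 1325 B
Efficiency = app / frame = 1251 / 1325 = 0.944151 = 94.4151% -> 94.42% (2 dp)

1325, 94.42


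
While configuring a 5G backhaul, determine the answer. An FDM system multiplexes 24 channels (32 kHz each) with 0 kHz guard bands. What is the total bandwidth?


Given: 24 channels, 32 kHz each, guard = 0 kHz
Channel bandwidth = 24 * 32 = 768 kHz
Guard bands = 23 gaps * 0 kHz = 0 kHz
Total = 768 + 0 = 768 kHz

768


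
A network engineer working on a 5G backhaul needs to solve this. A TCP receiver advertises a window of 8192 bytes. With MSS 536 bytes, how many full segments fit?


Given: RWND = 8192 bytes, MSS = 536 bytes
Full segments = floor(RWND / MSS)
Full segments = floor(8192 / 536)
Full segments = floor(15.2836) = 15

15


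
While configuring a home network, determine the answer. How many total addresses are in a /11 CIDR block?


Given: CIDR prefix /11
Host bits = 32 - 11 = 21
Total addresses = 2^21 = 2097152

2097152


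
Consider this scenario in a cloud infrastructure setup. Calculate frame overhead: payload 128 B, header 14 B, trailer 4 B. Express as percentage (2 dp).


Given: payload = 128 B, header = 14 B, trailer = 4 B
Overhead bytes = header + trailer = 14 + 4 = 18
Total frame = payload + overhead = 128 + 18 = 146
Overhead % = 18 / 146 * 100 = 12.3288% -> 12.33% (2 dp)

12.33


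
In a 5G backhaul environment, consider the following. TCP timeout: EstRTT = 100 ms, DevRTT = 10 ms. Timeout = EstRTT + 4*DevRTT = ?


Given: EstRTT = 100 ms, DevRTT = 10 ms
Timeout = EstRTT + 4 * DevRTT
4 * DevRTT = 4 * 10 = 40
Timeout = 100 + 40 = 140 ms

140


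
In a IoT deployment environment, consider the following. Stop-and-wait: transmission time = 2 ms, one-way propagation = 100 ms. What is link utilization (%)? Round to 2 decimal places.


Given: Ttrans = 2 ms, Tprop = 100 ms
RTT = 2 * Tprop = 2 * 100 = 200 ms
U = Ttrans / (Ttrans + RTT)
U = 2 / (2 + 200)
U = 2 / 202 = 0.009901
U% = 0.99%

0.99


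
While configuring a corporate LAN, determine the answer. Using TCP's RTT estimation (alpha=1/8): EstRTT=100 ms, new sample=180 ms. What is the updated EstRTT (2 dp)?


Given: EstRTT = 100 ms, SampleRTT = 180 ms, alpha = 1/8
New EstRTT = (1 - alpha) * EstRTT + alpha * SampleRTT
(7/8) * 100 = 87.5
(1/8) * 180 = 22.5
New EstRTT = 87.5 + 22.5 = 110 ms -> 110.00 ms (2 dp)

110.00


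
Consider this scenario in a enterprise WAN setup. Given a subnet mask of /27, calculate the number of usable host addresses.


Given: subnet mask /27
Host bits = 32 - 27 = 5
Total addresses = 2^5 = 32
Usable hosts = 32 - 2 (network + broadcast) = 30

30


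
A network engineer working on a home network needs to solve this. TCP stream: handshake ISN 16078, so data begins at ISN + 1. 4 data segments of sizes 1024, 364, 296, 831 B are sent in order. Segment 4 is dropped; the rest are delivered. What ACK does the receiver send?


SYN uses sequence number 16078; first data byte = ISN + 1 = 16079.
Segment 1: SEQ = 16079, len = 1024 B, covers [16079, 17102]
Segment 2: SEQ = 17103, len = 364 B, covers [17103, 17466]
Segment 3: SEQ = 17467, len = 296 B, covers [17467, 17762]
Segment 4: SEQ = 17763, len = 831 B, covers [17763, 18593] [LOST]
In-order data received: bytes [16079, 17762] (segments 1..3).
Segment 4 missing -> gap begins at byte 17763.
Cumulative ACK = next expected in-order byte = 16079 + 1024 + 364 + 296 = 17763

17763


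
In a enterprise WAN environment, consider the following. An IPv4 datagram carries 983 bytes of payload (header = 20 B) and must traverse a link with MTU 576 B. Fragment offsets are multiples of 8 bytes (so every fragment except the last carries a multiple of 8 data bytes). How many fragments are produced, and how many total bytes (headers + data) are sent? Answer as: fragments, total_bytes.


Max data per non-final fragment = floor((MTU - header)/8)*8 = floor((576 - 20)/8)*8 = floor(556/8)*8 = 552 B
Final fragment needs no 8-byte alignment: it can carry up to MTU - header = 556 B
Non-final fragments needed = ceil((payload - 556) / 552) = ceil(427/552) = ceil(0.7736) = 1
Number of fragments = 1 + 1 = 2
Fragment sizes (data): 1 * 552 B + 431 B (last, 431 <= 556 OK)
Total bytes sent = payload + n_frags * header = 983 + 2*20 = 983 + 40 = 1023 B

2, 1023


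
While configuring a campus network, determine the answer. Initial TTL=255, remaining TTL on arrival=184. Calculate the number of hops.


Given: initial TTL = 255, received TTL = 184
Hops = initial TTL - received TTL
Hops = 255 - 184 = 71

71


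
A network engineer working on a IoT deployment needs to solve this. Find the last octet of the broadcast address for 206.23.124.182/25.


Given: IP = 206.23.124.182, prefix = /25
Host bits = 32 - 25 = 7
Network last octet = 182 AND mask = 128
Host part size = 2^7 - 1 = 127
Broadcast last octet = 128 OR 127 = 255

255


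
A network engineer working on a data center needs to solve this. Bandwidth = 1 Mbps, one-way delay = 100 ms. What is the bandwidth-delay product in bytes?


Given: bandwidth = 1 Mbps, delay = 100 ms
BDP in bits = 1 * 10^6 * 100 / 1000
BDP in bits = 100000
BDP in bytes = 100000 / 8 = 12500

12500


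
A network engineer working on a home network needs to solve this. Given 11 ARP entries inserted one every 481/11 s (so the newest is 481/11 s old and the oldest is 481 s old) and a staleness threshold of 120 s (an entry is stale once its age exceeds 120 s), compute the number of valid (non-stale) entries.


Ages are k * 481/11 s for k = 1..11 (spacing = 43.7273 s).
Entry k is valid iff k * 481/11 <= 120 iff k <= 11 * 120 / 481 = 2.7443
n_valid = floor(2.7443) = 2
(n_stale = 11 - 2 = 9)

2


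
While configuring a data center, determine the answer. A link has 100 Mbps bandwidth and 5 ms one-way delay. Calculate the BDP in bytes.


Given: bandwidth = 100 Mbps, delay = 5 ms
BDP in bits = 100 * 10^6 * 5 / 1000
BDP in bits = 500000
BDP in bytes = 500000 / 8 = 62500

62500


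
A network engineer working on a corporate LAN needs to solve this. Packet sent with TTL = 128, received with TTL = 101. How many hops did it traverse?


Given: initial TTL = 128, received TTL = 101
Hops = initial TTL - received TTL
Hops = 128 - 101 = 27

27


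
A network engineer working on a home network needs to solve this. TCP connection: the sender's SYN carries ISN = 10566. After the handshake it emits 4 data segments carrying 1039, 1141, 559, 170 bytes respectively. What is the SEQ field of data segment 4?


The SYN occupies sequence number ISN = 10566, so the first data byte is ISN + 1 = 10567.
SEQ of data segment i = (ISN + 1) + sum of payload sizes of segments 1..i-1.
Segment 1: SEQ = 10567, payload = 1039 bytes
Segment 2: SEQ = 11606, payload = 1141 bytes
Segment 3: SEQ = 12747, payload = 559 bytes
Segment 4: SEQ = 13306, payload = 170 bytes
SEQ of segment 4 = 10567 + 1039 + 1141 + 559 = 13306

13306


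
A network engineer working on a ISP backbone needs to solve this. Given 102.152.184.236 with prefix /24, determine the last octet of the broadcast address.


Given: IP = 102.152.184.236, prefix = /24
Host bits = 32 - 24 = 8
Network last octet = 236 AND mask = 0
Host part size = 2^8 - 1 = 255
Broadcast last octet = 0 OR 255 = 255

255


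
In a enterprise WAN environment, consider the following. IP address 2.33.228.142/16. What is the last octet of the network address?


Given: IP = 2.33.228.142, prefix = /16
Subnet mask = 255.255.0.0
Last octet of IP: 142
Last octet of mask: 0
Network last octet = 142 AND 0 = 0

0


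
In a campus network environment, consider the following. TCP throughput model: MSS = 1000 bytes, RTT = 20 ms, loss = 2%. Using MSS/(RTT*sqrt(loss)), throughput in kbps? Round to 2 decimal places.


Given: MSS = 1000 bytes, RTT = 20 ms, loss = 2%
RTT in seconds = 20 / 1000 = 0.02
Loss rate = 2% = 0.02
sqrt(loss) = sqrt(0.02) = 0.141421356237
Throughput (bytes/s) = 1000 / (0.02 * 0.141421356237) = 353553.3906
Throughput (kbps) = 353553.3906 * 8 / 1000 = 2828.427125 -> 2828.43 kbps (2 dp)

2828.43


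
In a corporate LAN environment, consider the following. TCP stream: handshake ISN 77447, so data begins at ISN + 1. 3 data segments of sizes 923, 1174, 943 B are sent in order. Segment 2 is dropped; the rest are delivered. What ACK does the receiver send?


SYN uses sequence number 77447; first data byte = ISN + 1 = 77448.
Segment 1: SEQ = 77448, len = 923 B, covers [77448, 78370]
Segment 2: SEQ = 78371, len = 1174 B, covers [78371, 79544] [LOST]
Segment 3: SEQ = 79545, len = 943 B, covers [79545, 80487]
In-order data received: bytes [77448, 78370] (segments 1..1).
Segment 2 missing -> gap begins at byte 78371; later segments buffered out of order.
Cumulative ACK = next expected in-order byte = 77448 + 923 = 78371

78371


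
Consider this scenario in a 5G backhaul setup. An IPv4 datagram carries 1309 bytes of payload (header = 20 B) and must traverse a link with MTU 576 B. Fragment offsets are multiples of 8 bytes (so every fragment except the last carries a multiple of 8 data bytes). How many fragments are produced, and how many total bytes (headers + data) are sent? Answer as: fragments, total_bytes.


Max data per non-final fragment = floor((MTU - header)/8)*8 = floor((576 - 20)/8)*8 = floor(556/8)*8 = 552 B
Final fragment needs no 8-byte alignment: it can carry up to MTU - header = 556 B
Non-final fragments needed = ceil((payload - 556) / 552) = ceil(753/552) = ceil(1.3641) = 2
Number of fragments = 2 + 1 = 3
Fragment sizes (data): 2 * 552 B + 205 B (last, 205 <= 556 OK)
Total bytes sent = payload + n_frags * header = 1309 + 3*20 = 1309 + 60 = 1369 B

3, 1369


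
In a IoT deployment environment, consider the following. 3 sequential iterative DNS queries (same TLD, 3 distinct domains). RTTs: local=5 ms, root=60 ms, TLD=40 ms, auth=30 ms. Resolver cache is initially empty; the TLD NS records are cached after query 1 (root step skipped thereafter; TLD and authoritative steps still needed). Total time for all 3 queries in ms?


Lookup 1 (cold cache): local + root + TLD + auth = 5 + 60 + 40 + 30 = 135 ms
Lookups 2..3 (TLD NS cached -> skip root; new domain -> still ask TLD and auth): local + TLD + auth = 5 + 40 + 30 = 75 ms each
Remaining 2 lookups: 2 * 75 = 150 ms
Total = 135 + 150 = 285 ms

285


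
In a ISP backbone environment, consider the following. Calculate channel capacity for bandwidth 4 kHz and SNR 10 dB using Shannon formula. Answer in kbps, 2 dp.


Given: B = 4 kHz, SNR = 10 dB
SNR linear = 10^(10/10) = 10
1 + SNR = 11
log2(11) = 3.4594316186
C = 4 * 1000 * 3.4594316186 = 13837.7265 bps
C = 13.837726 kbps -> 13.84 kbps (2 dp)

13.84


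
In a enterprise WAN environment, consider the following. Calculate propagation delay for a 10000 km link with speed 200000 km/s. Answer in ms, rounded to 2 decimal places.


Given: distance = 10000 km, speed = 200000 km/s
Delay = distance / speed = 10000 / 200000 seconds
Delay in ms = 10000 * 1000 / 200000
Delay = 50.0000 ms
Rounded to 2 dp = 50.00 ms

50.00


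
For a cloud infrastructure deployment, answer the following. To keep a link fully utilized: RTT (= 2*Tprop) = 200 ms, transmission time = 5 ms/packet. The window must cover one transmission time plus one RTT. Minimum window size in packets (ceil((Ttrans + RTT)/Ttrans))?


Given: Ttrans = 5 ms, RTT = 200 ms (= 2 * Tprop, Tprop = 100 ms)
Time until first ACK returns = Ttrans + RTT = 5 + 200 = 205 ms
Need W * Ttrans >= Ttrans + RTT  ->  W >= (Ttrans + RTT) / Ttrans
(Ttrans + RTT) / Ttrans = 205 / 5 = 41
W_min = ceil(41) = 41

41


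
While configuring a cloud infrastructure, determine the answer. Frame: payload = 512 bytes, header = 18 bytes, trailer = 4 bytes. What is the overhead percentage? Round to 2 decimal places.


Given: payload = 512 B, header = 18 B, trailer = 4 B
Overhead bytes = header + trailer = 18 + 4 = 22
Total frame = payload + overhead = 512 + 22 = 534
Overhead % = 22 / 534 * 100 = 4.1199% -> 4.12% (2 dp)

4.12


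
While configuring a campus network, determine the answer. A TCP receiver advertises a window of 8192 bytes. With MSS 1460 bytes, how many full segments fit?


Given: RWND = 8192 bytes, MSS = 1460 bytes
Full segments = floor(RWND / MSS)
Full segments = floor(8192 / 1460)
Full segments = floor(5.611) = 5

5


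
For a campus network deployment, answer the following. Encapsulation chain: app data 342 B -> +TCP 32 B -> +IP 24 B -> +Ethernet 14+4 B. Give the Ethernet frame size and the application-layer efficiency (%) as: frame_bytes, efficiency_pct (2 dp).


TCP segment = 342 + 32 = 374 B
IP packet = 374 + 24 = 398 B
Ethernet frame = 398 + 14 + 4 = 416 B
Efficiency = app / frame = 342 / 416 = 0.822115 = 82.2115% -> 82.21% (2 dp)

416, 82.21


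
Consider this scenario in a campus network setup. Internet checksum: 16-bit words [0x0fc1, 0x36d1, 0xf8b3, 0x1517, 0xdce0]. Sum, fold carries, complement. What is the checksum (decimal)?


Given words: [0x0fc1, 0x36d1, 0xf8b3, 0x1517, 0xdce0]
Step 1: Sum all words
Raw sum = 4033 + 14033 + 63667 + 5399 + 56544 = 143676
Step 2: Fold carry: (12604 + 2) = 12606
One's complement = ~12606 & 0xFFFF = 52929

52929


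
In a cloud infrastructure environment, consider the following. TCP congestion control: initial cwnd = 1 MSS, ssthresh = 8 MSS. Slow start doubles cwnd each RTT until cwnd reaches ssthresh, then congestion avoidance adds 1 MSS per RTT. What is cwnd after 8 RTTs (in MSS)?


RTT 0: cwnd = 1 MSS (initial)
RTT 1: cwnd = 2 MSS (slow start, doubled)
RTT 2: cwnd = 4 MSS (slow start, doubled)
RTT 3: cwnd = 8 MSS (slow start, doubled)
RTT 4: cwnd = 9 MSS (congestion avoidance, +1)
RTT 5: cwnd = 10 MSS (congestion avoidance, +1)
RTT 6: cwnd = 11 MSS (congestion avoidance, +1)
RTT 7: cwnd = 12 MSS (congestion avoidance, +1)
RTT 8: cwnd = 13 MSS (congestion avoidance, +1)

13


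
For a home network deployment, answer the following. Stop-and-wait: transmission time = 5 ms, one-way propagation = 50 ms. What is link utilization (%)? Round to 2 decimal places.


Given: Ttrans = 5 ms, Tprop = 50 ms
RTT = 2 * Tprop = 2 * 50 = 100 ms
U = Ttrans / (Ttrans + RTT)
U = 5 / (5 + 100)
U = 5 / 105 = 0.047619
U% = 4.76%

4.76


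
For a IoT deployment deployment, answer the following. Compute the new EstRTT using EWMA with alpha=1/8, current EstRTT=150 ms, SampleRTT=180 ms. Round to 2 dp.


Given: EstRTT = 150 ms, SampleRTT = 180 ms, alpha = 1/8
New EstRTT = (1 - alpha) * EstRTT + alpha * SampleRTT
(7/8) * 150 = 131.25
(1/8) * 180 = 22.5
New EstRTT = 131.25 + 22.5 = 153.75 ms -> 153.75 ms (2 dp)

153.75


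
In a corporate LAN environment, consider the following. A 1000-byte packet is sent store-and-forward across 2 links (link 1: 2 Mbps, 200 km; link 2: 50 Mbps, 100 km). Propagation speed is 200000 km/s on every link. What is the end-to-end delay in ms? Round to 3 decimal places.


Packet = 1000 bytes = 8000 bits. Store-and-forward: sum (t_trans + t_prop) per link.
Link 1: t_trans = 8000/(2*10^6) s = 4.0000 ms; t_prop = 200/200000 s = 1.0000 ms; subtotal = 5.0000 ms
Link 2: t_trans = 8000/(50*10^6) s = 0.1600 ms; t_prop = 100/200000 s = 0.5000 ms; subtotal = 0.6600 ms
End-to-end = 5.0000 + 0.6600 = 5.6600 ms -> 5.660 ms (3 dp)

5.660


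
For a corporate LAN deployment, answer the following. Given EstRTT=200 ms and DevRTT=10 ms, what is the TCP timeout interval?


Given: EstRTT = 200 ms, DevRTT = 10 ms
Timeout = EstRTT + 4 * DevRTT
4 * DevRTT = 4 * 10 = 40
Timeout = 200 + 40 = 240 ms

240


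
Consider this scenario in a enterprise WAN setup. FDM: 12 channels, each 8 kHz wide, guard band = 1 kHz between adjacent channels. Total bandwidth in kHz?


Given: 12 channels, 8 kHz each, guard = 1 kHz
Channel bandwidth = 12 * 8 = 96 kHz
Guard bands = 11 gaps * 1 kHz = 11 kHz
Total = 96 + 11 = 107 kHz

107


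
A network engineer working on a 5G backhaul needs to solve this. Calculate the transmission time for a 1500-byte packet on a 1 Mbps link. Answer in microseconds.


Given: packet = 1500 bytes, bandwidth = 1 Mbps
Packet in bits = 1500 * 8 = 12000 bits
Bandwidth = 1 * 10^6 = 1000000 bps
Time = 12000 / 1000000 seconds
Time in us = 12000 * 10^6 / 1000000 = 12000

12000
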